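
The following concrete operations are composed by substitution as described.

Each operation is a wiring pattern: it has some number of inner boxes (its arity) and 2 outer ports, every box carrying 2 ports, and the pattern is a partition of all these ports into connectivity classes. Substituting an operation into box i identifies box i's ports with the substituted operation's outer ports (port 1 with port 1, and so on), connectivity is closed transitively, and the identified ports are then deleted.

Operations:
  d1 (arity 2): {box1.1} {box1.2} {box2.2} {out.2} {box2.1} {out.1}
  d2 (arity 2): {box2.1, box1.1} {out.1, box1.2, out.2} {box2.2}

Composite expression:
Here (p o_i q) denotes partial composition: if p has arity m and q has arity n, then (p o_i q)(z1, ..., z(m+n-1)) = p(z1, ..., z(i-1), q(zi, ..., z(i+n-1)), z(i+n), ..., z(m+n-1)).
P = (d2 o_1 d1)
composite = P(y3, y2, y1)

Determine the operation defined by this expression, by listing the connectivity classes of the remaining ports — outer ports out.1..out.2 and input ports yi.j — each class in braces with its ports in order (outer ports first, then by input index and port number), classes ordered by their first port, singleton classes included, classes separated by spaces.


Treat the ports identified at d2 as solder joints: merge, then drop.
d1 over (y3, y2) gives {out.1} {out.2} {y2.1} {y2.2} {y3.1} {y3.2}, out.j being that stage's outer ports
d2 over (y3, y2, y1) gives {out.1, out.2} {y1.1} {y1.2} {y2.1} {y2.2} {y3.1} {y3.2}, out.j being that stage's outer ports

{out.1, out.2} {y1.1} {y1.2} {y2.1} {y2.2} {y3.1} {y3.2}


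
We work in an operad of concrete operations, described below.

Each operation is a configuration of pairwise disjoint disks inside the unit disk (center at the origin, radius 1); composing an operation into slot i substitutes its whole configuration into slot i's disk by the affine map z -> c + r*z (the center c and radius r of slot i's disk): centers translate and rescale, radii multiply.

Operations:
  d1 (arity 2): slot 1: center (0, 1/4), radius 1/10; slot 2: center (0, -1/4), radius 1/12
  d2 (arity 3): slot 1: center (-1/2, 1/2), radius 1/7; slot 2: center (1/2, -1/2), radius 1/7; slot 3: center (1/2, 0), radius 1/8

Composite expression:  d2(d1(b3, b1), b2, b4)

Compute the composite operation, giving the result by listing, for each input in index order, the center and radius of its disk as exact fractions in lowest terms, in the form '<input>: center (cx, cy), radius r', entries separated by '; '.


b1: center (-1/2, 13/28), radius 1/84; b2: center (1/2, -1/2), radius 1/7; b3: center (-1/2, 15/28), radius 1/70; b4: center (1/2, 0), radius 1/8

Follow each b-input down from d2: c' goes to c + r*c', radius to r*r'.
input b3: composing its 2 substitution steps yields center (-1/2, 15/28), radius 1/70
input b1: composing its 2 substitution steps yields center (-1/2, 13/28), radius 1/84
input b2: composing its 1 substitution step yields center (1/2, -1/2), radius 1/7
input b4: composing its 1 substitution step yields center (1/2, 0), radius 1/8


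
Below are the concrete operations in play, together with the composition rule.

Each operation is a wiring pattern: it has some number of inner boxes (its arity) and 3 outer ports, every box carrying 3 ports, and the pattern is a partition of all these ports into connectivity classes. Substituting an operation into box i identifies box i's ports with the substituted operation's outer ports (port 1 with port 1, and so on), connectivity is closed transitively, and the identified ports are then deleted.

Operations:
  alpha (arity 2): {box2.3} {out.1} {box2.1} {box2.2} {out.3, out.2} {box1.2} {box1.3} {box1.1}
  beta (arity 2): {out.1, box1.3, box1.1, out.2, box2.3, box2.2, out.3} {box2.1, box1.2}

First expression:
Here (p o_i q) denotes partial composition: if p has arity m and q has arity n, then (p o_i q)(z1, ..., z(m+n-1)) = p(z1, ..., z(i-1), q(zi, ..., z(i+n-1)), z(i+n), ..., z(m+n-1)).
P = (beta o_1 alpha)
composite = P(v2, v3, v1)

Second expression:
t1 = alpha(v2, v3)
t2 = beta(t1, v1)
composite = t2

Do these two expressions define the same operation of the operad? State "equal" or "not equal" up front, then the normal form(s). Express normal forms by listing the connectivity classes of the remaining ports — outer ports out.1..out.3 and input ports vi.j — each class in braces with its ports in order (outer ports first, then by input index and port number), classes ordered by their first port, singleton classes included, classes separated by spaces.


equal: each reduces to {out.1, out.2, out.3, v1.1, v1.2, v1.3} {v2.1} {v2.2} {v2.3} {v3.1} {v3.2} {v3.3}

The first expression, normalized: {out.1, out.2, out.3, v1.1, v1.2, v1.3} {v2.1} {v2.2} {v2.3} {v3.1} {v3.2} {v3.3}
The second expression, normalized: {out.1, out.2, out.3, v1.1, v1.2, v1.3} {v2.1} {v2.2} {v2.3} {v3.1} {v3.2} {v3.3}
One common form — equal.


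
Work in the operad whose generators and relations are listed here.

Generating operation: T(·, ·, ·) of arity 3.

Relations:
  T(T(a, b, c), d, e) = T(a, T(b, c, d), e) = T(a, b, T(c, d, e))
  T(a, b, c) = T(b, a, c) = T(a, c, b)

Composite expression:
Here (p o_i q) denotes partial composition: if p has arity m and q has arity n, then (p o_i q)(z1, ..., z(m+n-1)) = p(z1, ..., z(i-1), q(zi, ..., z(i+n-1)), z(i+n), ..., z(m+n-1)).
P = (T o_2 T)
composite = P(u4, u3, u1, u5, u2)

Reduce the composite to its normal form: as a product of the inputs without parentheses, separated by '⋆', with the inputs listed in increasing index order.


Any arrangement under T is one operation, so sort the u-inputs.
T(u3, u1, u5) collapses to u3 ⋆ u1 ⋆ u5
T(u4, T(u3, u1, u5), u2) collapses to u4 ⋆ u3 ⋆ u1 ⋆ u5 ⋆ u2
the factors in increasing index order: u1 ⋆ u2 ⋆ u3 ⋆ u4 ⋆ u5

u1 ⋆ u2 ⋆ u3 ⋆ u4 ⋆ u5


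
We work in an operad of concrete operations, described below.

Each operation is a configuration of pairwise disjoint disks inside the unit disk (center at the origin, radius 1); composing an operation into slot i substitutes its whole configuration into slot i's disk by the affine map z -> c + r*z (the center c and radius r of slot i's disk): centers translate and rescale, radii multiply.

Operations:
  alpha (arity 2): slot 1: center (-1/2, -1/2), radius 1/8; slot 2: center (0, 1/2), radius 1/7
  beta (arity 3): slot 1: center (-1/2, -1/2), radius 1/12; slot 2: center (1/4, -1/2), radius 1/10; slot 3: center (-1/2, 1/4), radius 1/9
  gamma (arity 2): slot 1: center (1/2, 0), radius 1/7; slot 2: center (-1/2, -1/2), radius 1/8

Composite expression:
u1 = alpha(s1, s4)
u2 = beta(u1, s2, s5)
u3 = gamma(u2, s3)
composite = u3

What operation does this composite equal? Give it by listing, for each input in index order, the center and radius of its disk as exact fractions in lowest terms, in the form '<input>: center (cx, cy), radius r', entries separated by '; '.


s1: center (71/168, -13/168), radius 1/672; s2: center (15/28, -1/14), radius 1/70; s3: center (-1/2, -1/2), radius 1/8; s4: center (3/7, -11/168), radius 1/588; s5: center (3/7, 1/28), radius 1/63

Below gamma, radii multiply path by path; the s-disk centers shift.
input s1: applying the 3 nested substitutions gives center (71/168, -13/168), radius 1/672
input s4: applying the 3 nested substitutions gives center (3/7, -11/168), radius 1/588
input s2: applying the 2 nested substitutions gives center (15/28, -1/14), radius 1/70
input s5: applying the 2 nested substitutions gives center (3/7, 1/28), radius 1/63
input s3: applying the 1 nested substitution gives center (-1/2, -1/2), radius 1/8


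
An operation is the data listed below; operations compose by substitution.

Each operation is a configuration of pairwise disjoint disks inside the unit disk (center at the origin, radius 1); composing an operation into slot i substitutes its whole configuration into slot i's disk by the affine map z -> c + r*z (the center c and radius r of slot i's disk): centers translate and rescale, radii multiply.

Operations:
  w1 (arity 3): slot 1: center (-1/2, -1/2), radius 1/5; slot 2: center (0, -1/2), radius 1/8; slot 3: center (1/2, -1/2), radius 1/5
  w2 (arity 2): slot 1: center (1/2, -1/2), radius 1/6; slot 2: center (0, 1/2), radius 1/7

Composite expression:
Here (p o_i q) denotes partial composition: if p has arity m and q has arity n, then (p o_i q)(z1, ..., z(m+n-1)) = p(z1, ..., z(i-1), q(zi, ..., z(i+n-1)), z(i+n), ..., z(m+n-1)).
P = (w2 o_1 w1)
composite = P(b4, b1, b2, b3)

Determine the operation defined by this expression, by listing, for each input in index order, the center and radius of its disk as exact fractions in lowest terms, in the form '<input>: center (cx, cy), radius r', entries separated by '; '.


b1: center (1/2, -7/12), radius 1/48; b2: center (7/12, -7/12), radius 1/30; b3: center (0, 1/2), radius 1/7; b4: center (5/12, -7/12), radius 1/30

Each b-disk chains the slot maps above it in w2; radii multiply.
b4 passes through 2 substitutions, ending at center (5/12, -7/12), radius 1/30
b1 passes through 2 substitutions, ending at center (1/2, -7/12), radius 1/48
b2 passes through 2 substitutions, ending at center (7/12, -7/12), radius 1/30
b3 passes through 1 substitution, ending at center (0, 1/2), radius 1/7


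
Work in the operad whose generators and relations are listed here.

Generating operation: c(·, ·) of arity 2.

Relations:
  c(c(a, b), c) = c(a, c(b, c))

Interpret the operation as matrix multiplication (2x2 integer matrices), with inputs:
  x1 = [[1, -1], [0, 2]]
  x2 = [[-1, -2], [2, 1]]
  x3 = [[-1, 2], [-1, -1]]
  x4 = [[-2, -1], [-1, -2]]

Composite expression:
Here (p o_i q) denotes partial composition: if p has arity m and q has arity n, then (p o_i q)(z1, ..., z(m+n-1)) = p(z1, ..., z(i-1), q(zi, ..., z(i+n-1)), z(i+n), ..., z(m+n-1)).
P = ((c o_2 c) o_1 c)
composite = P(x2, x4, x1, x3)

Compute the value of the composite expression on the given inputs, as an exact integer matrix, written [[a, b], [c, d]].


c(x2, x4) = [[4, 5], [-5, -4]]
c(x1, x3) = [[0, 3], [-2, -2]]
c(c(x2, x4), c(x1, x3)) = [[-10, 2], [8, -7]]

[[-10, 2], [8, -7]]


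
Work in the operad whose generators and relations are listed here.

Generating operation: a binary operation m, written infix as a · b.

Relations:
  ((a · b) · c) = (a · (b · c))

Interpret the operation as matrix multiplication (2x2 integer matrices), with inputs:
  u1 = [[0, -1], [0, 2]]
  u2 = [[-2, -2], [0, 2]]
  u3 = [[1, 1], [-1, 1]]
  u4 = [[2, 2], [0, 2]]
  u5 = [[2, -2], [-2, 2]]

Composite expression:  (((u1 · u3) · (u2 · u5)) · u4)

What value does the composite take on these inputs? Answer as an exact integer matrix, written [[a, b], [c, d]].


[[8, 0], [-16, 0]]


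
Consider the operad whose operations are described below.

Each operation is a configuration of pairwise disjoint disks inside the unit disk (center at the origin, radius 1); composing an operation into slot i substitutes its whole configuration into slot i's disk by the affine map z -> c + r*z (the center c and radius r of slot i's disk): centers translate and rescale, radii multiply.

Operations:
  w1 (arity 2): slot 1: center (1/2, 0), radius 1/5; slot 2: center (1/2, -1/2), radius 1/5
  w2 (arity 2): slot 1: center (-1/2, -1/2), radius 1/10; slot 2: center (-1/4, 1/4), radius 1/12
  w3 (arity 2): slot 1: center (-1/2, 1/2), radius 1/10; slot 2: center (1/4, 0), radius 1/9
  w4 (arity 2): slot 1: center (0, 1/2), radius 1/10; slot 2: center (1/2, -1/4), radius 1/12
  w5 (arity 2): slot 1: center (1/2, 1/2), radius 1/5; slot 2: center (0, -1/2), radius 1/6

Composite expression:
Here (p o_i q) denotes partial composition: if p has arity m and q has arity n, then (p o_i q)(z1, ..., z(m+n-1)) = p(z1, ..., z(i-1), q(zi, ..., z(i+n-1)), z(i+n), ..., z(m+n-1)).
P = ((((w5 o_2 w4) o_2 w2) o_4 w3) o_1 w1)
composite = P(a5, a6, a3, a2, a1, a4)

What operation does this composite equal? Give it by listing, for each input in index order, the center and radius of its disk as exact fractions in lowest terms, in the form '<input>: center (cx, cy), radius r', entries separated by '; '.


a1: center (11/144, -77/144), radius 1/720; a2: center (-1/240, -33/80), radius 1/720; a3: center (-1/120, -17/40), radius 1/600; a4: center (25/288, -13/24), radius 1/648; a5: center (3/5, 1/2), radius 1/25; a6: center (3/5, 2/5), radius 1/25

Follow each a-input down from w5: c' goes to c + r*c', radius to r*r'.
input a5: composing its 2 substitution steps yields center (3/5, 1/2), radius 1/25
input a6: composing its 2 substitution steps yields center (3/5, 2/5), radius 1/25
input a3: composing its 3 substitution steps yields center (-1/120, -17/40), radius 1/600
input a2: composing its 3 substitution steps yields center (-1/240, -33/80), radius 1/720
input a1: composing its 3 substitution steps yields center (11/144, -77/144), radius 1/720
input a4: composing its 3 substitution steps yields center (25/288, -13/24), radius 1/648


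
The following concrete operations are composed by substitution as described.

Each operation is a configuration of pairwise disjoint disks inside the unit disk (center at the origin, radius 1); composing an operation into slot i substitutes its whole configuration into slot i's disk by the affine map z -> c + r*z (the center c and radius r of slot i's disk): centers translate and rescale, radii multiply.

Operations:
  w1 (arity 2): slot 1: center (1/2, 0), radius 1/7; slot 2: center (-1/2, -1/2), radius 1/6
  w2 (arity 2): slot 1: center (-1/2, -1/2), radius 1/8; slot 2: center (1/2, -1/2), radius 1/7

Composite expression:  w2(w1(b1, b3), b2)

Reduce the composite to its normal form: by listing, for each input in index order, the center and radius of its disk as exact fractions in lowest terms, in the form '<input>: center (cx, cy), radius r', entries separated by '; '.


Nesting under w2 composes maps z -> c + r*z down each b-path.
b1: after 2 affine steps, its disk has center (-7/16, -1/2), radius 1/56
b3: after 2 affine steps, its disk has center (-9/16, -9/16), radius 1/48
b2: after 1 affine step, its disk has center (1/2, -1/2), radius 1/7

b1: center (-7/16, -1/2), radius 1/56; b2: center (1/2, -1/2), radius 1/7; b3: center (-9/16, -9/16), radius 1/48


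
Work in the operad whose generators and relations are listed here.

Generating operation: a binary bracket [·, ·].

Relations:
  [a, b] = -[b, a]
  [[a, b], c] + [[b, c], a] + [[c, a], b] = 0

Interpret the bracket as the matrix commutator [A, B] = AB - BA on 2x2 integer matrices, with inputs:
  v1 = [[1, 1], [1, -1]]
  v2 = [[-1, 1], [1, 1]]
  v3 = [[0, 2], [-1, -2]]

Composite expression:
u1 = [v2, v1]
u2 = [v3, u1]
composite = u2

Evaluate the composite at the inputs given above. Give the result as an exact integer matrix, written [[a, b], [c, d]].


[[4, -8], [-8, -4]]

[v2, v1] = [[0, -4], [4, 0]]
[v3, [v2, v1]] = [[4, -8], [-8, -4]]


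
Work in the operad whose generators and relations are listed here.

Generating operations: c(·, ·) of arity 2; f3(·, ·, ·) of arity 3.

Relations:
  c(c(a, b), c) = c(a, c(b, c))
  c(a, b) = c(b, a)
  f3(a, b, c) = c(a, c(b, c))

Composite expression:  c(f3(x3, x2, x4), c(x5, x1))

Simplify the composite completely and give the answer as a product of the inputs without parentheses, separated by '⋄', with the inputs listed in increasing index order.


With c associative and commutative, the x-input set is all that matters.
f3(x3, x2, x4) spells out as x3 ⋄ x2 ⋄ x4
c(x5, x1) spells out as x5 ⋄ x1
c(f3(x3, x2, x4), c(x5, x1)) spells out as x3 ⋄ x2 ⋄ x4 ⋄ x5 ⋄ x1
sorting the factors by input index: x1 ⋄ x2 ⋄ x3 ⋄ x4 ⋄ x5

x1 ⋄ x2 ⋄ x3 ⋄ x4 ⋄ x5


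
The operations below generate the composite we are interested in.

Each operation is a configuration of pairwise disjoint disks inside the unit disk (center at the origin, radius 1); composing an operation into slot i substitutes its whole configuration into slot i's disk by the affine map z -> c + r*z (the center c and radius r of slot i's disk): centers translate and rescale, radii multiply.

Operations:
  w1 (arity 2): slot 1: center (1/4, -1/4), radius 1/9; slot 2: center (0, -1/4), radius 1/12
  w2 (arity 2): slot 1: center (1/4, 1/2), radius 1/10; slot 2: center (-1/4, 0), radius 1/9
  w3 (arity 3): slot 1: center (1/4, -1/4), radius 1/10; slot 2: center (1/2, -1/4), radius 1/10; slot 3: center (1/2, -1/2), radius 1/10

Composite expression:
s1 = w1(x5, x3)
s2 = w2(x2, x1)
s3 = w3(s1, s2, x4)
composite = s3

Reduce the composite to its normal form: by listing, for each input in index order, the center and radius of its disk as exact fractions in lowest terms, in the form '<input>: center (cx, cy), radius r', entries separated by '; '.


x1: center (19/40, -1/4), radius 1/90; x2: center (21/40, -1/5), radius 1/100; x3: center (1/4, -11/40), radius 1/120; x4: center (1/2, -1/2), radius 1/10; x5: center (11/40, -11/40), radius 1/90

Follow each x-input down from w3: c' goes to c + r*c', radius to r*r'.
x5: after 2 affine steps, its disk has center (11/40, -11/40), radius 1/90
x3: after 2 affine steps, its disk has center (1/4, -11/40), radius 1/120
x2: after 2 affine steps, its disk has center (21/40, -1/5), radius 1/100
x1: after 2 affine steps, its disk has center (19/40, -1/4), radius 1/90
x4: after 1 affine step, its disk has center (1/2, -1/2), radius 1/10


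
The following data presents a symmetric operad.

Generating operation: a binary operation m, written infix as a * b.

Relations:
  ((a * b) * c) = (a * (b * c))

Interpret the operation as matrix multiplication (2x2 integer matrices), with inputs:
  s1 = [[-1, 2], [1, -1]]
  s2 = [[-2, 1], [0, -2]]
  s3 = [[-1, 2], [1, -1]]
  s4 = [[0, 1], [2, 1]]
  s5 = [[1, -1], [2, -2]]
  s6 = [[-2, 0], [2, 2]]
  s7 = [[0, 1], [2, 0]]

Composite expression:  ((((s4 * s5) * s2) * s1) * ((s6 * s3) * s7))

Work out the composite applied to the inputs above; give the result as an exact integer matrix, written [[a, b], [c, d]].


[[-136, 20], [-272, 40]]

(s4 * s5) = [[2, -2], [4, -4]]
((s4 * s5) * s2) = [[-4, 6], [-8, 12]]
(((s4 * s5) * s2) * s1) = [[10, -14], [20, -28]]
(s6 * s3) = [[2, -4], [0, 2]]
((s6 * s3) * s7) = [[-8, 2], [4, 0]]
((((s4 * s5) * s2) * s1) * ((s6 * s3) * s7)) = [[-136, 20], [-272, 40]]


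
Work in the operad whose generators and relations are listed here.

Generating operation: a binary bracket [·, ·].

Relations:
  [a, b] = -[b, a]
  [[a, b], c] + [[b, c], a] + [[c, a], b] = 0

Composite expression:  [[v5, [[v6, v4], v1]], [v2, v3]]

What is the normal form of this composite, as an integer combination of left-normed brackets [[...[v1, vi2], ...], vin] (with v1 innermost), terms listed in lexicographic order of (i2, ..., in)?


A multilinear Lie element is pinned by v1-initial words (v1 innermost).
Composite bracket: [[v5, [[v6, v4], v1]], [v2, v3]]
Full expansion: 32 signed words from ab - ba (2^5 = 32).
Only words starting with v1 matter:
  word v1v4v6v5v2v3 has sign -1, contributing -[[[[[v1, v4], v6], v5], v2], v3]
  word v1v4v6v5v3v2 has sign +1, contributing +[[[[[v1, v4], v6], v5], v3], v2]
  word v1v6v4v5v2v3 has sign +1, contributing +[[[[[v1, v6], v4], v5], v2], v3]
  word v1v6v4v5v3v2 has sign -1, contributing -[[[[[v1, v6], v4], v5], v3], v2]

-[[[[[v1, v4], v6], v5], v2], v3] + [[[[[v1, v4], v6], v5], v3], v2] + [[[[[v1, v6], v4], v5], v2], v3] - [[[[[v1, v6], v4], v5], v3], v2]


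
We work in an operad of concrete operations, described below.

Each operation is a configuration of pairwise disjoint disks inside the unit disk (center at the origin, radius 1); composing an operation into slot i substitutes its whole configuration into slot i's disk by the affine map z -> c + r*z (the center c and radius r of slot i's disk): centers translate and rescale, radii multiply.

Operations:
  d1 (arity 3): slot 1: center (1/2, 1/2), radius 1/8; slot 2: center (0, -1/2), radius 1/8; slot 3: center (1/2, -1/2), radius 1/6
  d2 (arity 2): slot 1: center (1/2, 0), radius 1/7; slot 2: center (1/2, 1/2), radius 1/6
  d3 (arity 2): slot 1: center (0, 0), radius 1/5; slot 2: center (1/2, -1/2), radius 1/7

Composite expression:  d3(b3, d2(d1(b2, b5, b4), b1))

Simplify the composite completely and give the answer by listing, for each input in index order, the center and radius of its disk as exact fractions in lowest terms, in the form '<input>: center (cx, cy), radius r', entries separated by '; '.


b1: center (4/7, -3/7), radius 1/42; b2: center (57/98, -24/49), radius 1/392; b3: center (0, 0), radius 1/5; b4: center (57/98, -25/49), radius 1/294; b5: center (4/7, -25/49), radius 1/392

Below d3, radii multiply path by path; the b-disk centers shift.
input b3: composing its 1 substitution step yields center (0, 0), radius 1/5
input b2: composing its 3 substitution steps yields center (57/98, -24/49), radius 1/392
input b5: composing its 3 substitution steps yields center (4/7, -25/49), radius 1/392
input b4: composing its 3 substitution steps yields center (57/98, -25/49), radius 1/294
input b1: composing its 2 substitution steps yields center (4/7, -3/7), radius 1/42


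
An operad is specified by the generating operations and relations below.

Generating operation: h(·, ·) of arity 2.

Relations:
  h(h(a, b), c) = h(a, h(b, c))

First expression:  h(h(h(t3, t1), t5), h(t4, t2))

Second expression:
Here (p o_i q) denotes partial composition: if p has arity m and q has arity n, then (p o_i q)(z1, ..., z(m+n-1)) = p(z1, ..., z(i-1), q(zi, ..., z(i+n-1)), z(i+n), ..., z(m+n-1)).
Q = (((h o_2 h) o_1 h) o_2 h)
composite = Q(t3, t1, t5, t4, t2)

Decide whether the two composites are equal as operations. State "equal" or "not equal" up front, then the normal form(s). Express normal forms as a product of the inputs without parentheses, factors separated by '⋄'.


equal; the common form is t3 ⋄ t1 ⋄ t5 ⋄ t4 ⋄ t2

Normal form of the first expression: t3 ⋄ t1 ⋄ t5 ⋄ t4 ⋄ t2
Normal form of the second expression: t3 ⋄ t1 ⋄ t5 ⋄ t4 ⋄ t2
One common form — equal.


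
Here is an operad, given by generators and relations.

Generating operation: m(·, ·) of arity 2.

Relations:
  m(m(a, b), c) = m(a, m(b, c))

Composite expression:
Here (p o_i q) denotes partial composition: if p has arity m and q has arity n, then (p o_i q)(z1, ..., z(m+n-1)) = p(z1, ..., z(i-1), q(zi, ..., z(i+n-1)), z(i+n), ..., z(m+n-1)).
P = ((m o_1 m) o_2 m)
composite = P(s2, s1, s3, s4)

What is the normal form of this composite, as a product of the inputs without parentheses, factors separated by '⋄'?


s2 ⋄ s1 ⋄ s3 ⋄ s4

Under associativity of m, the answer is the s's in reading order.
m(s1, s3) spells out as s1 ⋄ s3
m(s2, m(s1, s3)) spells out as s2 ⋄ s1 ⋄ s3
m(m(s2, m(s1, s3)), s4) spells out as s2 ⋄ s1 ⋄ s3 ⋄ s4


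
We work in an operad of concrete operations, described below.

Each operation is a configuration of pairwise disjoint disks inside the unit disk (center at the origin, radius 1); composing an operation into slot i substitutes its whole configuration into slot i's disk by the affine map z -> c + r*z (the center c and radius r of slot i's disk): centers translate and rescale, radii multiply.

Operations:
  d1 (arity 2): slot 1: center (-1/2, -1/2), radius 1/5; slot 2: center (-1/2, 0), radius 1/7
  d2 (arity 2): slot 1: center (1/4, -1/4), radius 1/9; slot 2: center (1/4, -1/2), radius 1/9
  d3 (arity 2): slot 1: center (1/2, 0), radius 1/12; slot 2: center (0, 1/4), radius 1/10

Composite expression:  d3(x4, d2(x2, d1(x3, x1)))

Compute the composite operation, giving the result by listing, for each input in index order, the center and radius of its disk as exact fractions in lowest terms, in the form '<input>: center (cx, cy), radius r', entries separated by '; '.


Follow each x-input down from d3: c' goes to c + r*c', radius to r*r'.
tracing x4 down its 1-map path: center (1/2, 0), radius 1/12
tracing x2 down its 2-map path: center (1/40, 9/40), radius 1/90
tracing x3 down its 3-map path: center (7/360, 7/36), radius 1/450
tracing x1 down its 3-map path: center (7/360, 1/5), radius 1/630

x1: center (7/360, 1/5), radius 1/630; x2: center (1/40, 9/40), radius 1/90; x3: center (7/360, 7/36), radius 1/450; x4: center (1/2, 0), radius 1/12


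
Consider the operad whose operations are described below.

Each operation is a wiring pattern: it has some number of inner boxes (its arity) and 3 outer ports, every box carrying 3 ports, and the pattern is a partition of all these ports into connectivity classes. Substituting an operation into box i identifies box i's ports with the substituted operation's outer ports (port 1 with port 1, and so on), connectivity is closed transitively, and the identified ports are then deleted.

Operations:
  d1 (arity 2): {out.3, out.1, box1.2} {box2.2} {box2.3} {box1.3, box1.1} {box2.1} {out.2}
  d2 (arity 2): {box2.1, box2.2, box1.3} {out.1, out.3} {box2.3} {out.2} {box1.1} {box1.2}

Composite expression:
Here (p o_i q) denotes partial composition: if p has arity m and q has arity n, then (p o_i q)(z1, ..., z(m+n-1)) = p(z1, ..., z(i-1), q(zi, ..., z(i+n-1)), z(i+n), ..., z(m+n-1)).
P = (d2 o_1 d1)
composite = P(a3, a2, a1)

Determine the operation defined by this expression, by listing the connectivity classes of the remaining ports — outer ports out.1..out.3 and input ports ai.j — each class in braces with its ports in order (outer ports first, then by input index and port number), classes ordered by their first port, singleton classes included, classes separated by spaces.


{out.1, out.3} {out.2} {a1.1, a1.2, a3.2} {a1.3} {a2.1} {a2.2} {a2.3} {a3.1, a3.3}

Substituting into d2 glues patterns; closure does the rest.
after d1, the pattern on (a3, a2) reads {out.1, out.3, a3.2} {out.2} {a2.1} {a2.2} {a2.3} {a3.1, a3.3} (out.j = its outer ports)
after d2, the pattern on (a3, a2, a1) reads {out.1, out.3} {out.2} {a1.1, a1.2, a3.2} {a1.3} {a2.1} {a2.2} {a2.3} {a3.1, a3.3} (out.j = its outer ports)


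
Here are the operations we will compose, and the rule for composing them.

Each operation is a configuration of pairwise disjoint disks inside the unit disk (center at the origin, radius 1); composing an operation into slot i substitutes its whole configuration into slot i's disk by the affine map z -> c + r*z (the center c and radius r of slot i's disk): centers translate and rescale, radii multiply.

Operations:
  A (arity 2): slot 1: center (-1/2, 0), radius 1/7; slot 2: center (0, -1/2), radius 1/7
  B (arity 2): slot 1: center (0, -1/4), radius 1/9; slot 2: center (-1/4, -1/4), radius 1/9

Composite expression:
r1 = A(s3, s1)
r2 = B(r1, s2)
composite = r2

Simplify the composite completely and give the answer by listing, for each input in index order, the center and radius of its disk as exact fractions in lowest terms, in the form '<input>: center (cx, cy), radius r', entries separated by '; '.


s1: center (0, -11/36), radius 1/63; s2: center (-1/4, -1/4), radius 1/9; s3: center (-1/18, -1/4), radius 1/63


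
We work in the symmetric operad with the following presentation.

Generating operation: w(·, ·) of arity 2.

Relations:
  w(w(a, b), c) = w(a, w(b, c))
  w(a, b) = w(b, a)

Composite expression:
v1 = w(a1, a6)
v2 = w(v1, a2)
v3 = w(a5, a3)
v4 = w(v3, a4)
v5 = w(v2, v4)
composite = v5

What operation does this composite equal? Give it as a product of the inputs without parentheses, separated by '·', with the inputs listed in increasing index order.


a1 · a2 · a3 · a4 · a5 · a6

With w associative and commutative, the a-input set is all that matters.
w(a1, a6) spells out as a1 · a6
w(w(a1, a6), a2) spells out as a1 · a6 · a2
w(a5, a3) spells out as a5 · a3
w(w(a5, a3), a4) spells out as a5 · a3 · a4
w(w(w(a1, a6), a2), w(w(a5, a3), a4)) spells out as a1 · a6 · a2 · a5 · a3 · a4
rearranged into index order: a1 · a2 · a3 · a4 · a5 · a6


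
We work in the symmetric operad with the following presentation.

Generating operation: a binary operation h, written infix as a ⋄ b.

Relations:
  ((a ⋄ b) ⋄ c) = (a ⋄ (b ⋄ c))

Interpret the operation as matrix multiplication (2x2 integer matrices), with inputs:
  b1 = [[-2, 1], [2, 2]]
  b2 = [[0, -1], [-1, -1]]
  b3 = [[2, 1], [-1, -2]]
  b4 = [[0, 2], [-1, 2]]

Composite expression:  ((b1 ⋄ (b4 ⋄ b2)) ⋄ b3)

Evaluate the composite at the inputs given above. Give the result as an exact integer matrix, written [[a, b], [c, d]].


(b4 ⋄ b2) = [[-2, -2], [-2, -1]]
(b1 ⋄ (b4 ⋄ b2)) = [[2, 3], [-8, -6]]
((b1 ⋄ (b4 ⋄ b2)) ⋄ b3) = [[1, -4], [-10, 4]]

[[1, -4], [-10, 4]]


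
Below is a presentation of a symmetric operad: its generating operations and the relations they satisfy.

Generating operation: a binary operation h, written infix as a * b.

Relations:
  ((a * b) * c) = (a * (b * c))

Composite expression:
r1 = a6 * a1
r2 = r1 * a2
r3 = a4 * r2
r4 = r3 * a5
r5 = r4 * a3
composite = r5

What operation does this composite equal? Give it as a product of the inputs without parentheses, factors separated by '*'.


Under associativity of h, the answer is the a's in reading order.
(a6 * a1) reduces to a6 * a1
((a6 * a1) * a2) reduces to a6 * a1 * a2
(a4 * ((a6 * a1) * a2)) reduces to a4 * a6 * a1 * a2
((a4 * ((a6 * a1) * a2)) * a5) reduces to a4 * a6 * a1 * a2 * a5
(((a4 * ((a6 * a1) * a2)) * a5) * a3) reduces to a4 * a6 * a1 * a2 * a5 * a3

a4 * a6 * a1 * a2 * a5 * a3


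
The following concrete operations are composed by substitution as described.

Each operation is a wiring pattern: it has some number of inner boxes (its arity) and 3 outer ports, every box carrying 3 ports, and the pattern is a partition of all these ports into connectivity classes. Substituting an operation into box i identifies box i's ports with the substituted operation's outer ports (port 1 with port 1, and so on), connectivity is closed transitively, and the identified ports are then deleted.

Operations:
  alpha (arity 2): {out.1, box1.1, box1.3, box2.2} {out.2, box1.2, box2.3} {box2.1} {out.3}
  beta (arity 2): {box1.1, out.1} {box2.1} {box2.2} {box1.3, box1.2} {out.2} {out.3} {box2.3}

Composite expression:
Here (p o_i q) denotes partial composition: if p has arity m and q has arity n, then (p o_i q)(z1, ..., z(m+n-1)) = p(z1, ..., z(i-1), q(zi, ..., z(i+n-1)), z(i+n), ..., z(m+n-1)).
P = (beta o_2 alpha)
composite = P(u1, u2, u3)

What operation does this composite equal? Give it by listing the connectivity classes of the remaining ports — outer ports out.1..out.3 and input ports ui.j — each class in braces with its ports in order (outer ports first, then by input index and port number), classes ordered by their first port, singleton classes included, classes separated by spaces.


Reachability decides: close wires over beta-identified ports.
alpha over (u2, u3) gives {out.1, u2.1, u2.3, u3.2} {out.2, u2.2, u3.3} {out.3} {u3.1}, out.j being that stage's outer ports
beta over (u1, u2, u3) gives {out.1, u1.1} {out.2} {out.3} {u1.2, u1.3} {u2.1, u2.3, u3.2} {u2.2, u3.3} {u3.1}, out.j being that stage's outer ports

{out.1, u1.1} {out.2} {out.3} {u1.2, u1.3} {u2.1, u2.3, u3.2} {u2.2, u3.3} {u3.1}


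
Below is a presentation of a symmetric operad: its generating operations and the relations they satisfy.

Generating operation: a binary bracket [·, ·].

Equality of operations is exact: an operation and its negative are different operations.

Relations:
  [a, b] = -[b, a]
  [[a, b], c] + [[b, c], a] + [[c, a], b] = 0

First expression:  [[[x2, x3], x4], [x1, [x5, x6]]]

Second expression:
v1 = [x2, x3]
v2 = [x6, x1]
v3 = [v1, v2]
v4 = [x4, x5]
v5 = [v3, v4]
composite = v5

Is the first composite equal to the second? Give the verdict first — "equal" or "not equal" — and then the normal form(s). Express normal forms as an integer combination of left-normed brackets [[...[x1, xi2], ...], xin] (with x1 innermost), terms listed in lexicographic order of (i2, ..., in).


The first composite normalizes to -[[[[[x1, x5], x6], x2], x3], x4] + [[[[[x1, x5], x6], x3], x2], x4] + [[[[[x1, x5], x6], x4], x2], x3] - [[[[[x1, x5], x6], x4], x3], x2] + [[[[[x1, x6], x5], x2], x3], x4] - [[[[[x1, x6], x5], x3], x2], x4] - [[[[[x1, x6], x5], x4], x2], x3] + [[[[[x1, x6], x5], x4], x3], x2]
The second composite normalizes to [[[[[x1, x6], x2], x3], x4], x5] - [[[[[x1, x6], x2], x3], x5], x4] - [[[[[x1, x6], x3], x2], x4], x5] + [[[[[x1, x6], x3], x2], x5], x4]
Distinct normal forms: not equal.

not equal; first: -[[[[[x1, x5], x6], x2], x3], x4] + [[[[[x1, x5], x6], x3], x2], x4] + [[[[[x1, x5], x6], x4], x2], x3] - [[[[[x1, x5], x6], x4], x3], x2] + [[[[[x1, x6], x5], x2], x3], x4] - [[[[[x1, x6], x5], x3], x2], x4] - [[[[[x1, x6], x5], x4], x2], x3] + [[[[[x1, x6], x5], x4], x3], x2]; second: [[[[[x1, x6], x2], x3], x4], x5] - [[[[[x1, x6], x2], x3], x5], x4] - [[[[[x1, x6], x3], x2], x4], x5] + [[[[[x1, x6], x3], x2], x5], x4]


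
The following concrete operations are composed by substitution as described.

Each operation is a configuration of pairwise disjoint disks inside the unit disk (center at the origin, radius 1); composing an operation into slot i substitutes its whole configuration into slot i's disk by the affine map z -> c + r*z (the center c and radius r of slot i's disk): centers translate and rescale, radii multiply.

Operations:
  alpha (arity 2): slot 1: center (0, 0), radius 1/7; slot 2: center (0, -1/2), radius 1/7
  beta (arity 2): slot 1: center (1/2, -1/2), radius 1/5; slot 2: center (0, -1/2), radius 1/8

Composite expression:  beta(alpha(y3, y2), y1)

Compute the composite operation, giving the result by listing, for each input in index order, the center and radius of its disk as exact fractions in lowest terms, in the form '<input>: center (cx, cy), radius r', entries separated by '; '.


y1: center (0, -1/2), radius 1/8; y2: center (1/2, -3/5), radius 1/35; y3: center (1/2, -1/2), radius 1/35

Affine substitution under beta: radii multiply and y-centers shift.
y3 passes through 2 substitutions, ending at center (1/2, -1/2), radius 1/35
y2 passes through 2 substitutions, ending at center (1/2, -3/5), radius 1/35
y1 passes through 1 substitution, ending at center (0, -1/2), radius 1/8


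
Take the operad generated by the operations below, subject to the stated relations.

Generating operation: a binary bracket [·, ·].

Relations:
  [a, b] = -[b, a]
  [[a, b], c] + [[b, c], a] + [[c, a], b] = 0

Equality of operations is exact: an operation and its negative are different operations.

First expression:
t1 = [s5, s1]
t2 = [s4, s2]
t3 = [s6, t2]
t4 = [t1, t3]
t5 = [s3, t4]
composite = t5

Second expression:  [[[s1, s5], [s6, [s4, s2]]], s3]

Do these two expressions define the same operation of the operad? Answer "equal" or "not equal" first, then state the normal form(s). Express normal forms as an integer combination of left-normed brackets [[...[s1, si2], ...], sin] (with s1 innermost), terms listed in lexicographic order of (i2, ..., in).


In normal form, the first expression is [[[[[s1, s5], s2], s4], s6], s3] - [[[[[s1, s5], s4], s2], s6], s3] - [[[[[s1, s5], s6], s2], s4], s3] + [[[[[s1, s5], s6], s4], s2], s3]
In normal form, the second expression is [[[[[s1, s5], s2], s4], s6], s3] - [[[[[s1, s5], s4], s2], s6], s3] - [[[[[s1, s5], s6], s2], s4], s3] + [[[[[s1, s5], s6], s4], s2], s3]
Both agree, so they are equal.

equal: each reduces to [[[[[s1, s5], s2], s4], s6], s3] - [[[[[s1, s5], s4], s2], s6], s3] - [[[[[s1, s5], s6], s2], s4], s3] + [[[[[s1, s5], s6], s4], s2], s3]


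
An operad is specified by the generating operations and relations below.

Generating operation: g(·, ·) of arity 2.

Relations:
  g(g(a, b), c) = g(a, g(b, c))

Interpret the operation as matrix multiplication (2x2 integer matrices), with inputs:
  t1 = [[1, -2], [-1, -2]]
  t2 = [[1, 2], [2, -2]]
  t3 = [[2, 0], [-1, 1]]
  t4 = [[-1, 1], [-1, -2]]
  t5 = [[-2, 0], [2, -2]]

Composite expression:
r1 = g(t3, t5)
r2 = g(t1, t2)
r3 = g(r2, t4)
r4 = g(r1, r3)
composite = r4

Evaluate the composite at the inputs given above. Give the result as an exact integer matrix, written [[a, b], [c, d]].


[[12, 60], [-18, -42]]

g(t3, t5) = [[-4, 0], [4, -2]]
g(t1, t2) = [[-3, 6], [-5, 2]]
g(g(t1, t2), t4) = [[-3, -15], [3, -9]]
g(g(t3, t5), g(g(t1, t2), t4)) = [[12, 60], [-18, -42]]


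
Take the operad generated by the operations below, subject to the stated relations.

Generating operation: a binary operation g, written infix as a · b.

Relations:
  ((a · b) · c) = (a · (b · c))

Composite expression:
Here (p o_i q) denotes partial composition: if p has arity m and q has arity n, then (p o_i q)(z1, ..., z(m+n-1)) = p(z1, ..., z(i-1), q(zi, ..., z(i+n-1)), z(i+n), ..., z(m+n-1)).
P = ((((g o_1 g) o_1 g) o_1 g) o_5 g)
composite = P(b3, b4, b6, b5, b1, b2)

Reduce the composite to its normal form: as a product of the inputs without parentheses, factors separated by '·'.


b3 · b4 · b6 · b5 · b1 · b2


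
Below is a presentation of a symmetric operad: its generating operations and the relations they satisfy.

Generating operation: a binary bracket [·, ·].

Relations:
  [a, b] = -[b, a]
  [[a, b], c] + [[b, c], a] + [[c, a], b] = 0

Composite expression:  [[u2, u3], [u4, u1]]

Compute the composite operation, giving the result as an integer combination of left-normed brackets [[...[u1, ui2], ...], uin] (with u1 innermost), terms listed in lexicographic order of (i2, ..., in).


[[[u1, u4], u2], u3] - [[[u1, u4], u3], u2]

Skip Jacobi rewriting: expand, keep u1-initial words, read off terms.
Composite bracket: [[u2, u3], [u4, u1]]
Expanding via [a, b] = ab - ba: 8 signed words (2^3 = 8).
Only words starting with u1 matter:
  sign of u1u4u2u3 is +1, so it contributes +[[[u1, u4], u2], u3]
  sign of u1u4u3u2 is -1, so it contributes -[[[u1, u4], u3], u2]


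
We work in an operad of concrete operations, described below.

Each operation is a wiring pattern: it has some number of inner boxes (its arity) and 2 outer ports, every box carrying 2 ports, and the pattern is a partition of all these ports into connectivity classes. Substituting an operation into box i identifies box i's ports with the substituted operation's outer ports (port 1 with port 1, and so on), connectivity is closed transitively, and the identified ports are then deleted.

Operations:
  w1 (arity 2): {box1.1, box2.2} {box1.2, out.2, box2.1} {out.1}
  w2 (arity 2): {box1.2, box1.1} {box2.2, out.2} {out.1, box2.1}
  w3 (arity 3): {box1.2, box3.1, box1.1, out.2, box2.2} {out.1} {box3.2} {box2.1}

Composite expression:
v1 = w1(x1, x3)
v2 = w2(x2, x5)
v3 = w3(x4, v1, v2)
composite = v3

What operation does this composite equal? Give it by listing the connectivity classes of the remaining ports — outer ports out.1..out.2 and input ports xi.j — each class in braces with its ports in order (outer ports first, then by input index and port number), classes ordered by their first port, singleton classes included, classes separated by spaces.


{out.1} {out.2, x1.2, x3.1, x4.1, x4.2, x5.1} {x1.1, x3.2} {x2.1, x2.2} {x5.2}

Reachability decides: close wires over w3-identified ports.
through w1, on inputs (x1, x3): {out.1} {out.2, x1.2, x3.1} {x1.1, x3.2} (out.j = stage outer ports)
through w2, on inputs (x2, x5): {out.1, x5.1} {out.2, x5.2} {x2.1, x2.2} (out.j = stage outer ports)
through w3, on inputs (x4, x1, x3, x2, x5): {out.1} {out.2, x1.2, x3.1, x4.1, x4.2, x5.1} {x1.1, x3.2} {x2.1, x2.2} {x5.2} (out.j = stage outer ports)


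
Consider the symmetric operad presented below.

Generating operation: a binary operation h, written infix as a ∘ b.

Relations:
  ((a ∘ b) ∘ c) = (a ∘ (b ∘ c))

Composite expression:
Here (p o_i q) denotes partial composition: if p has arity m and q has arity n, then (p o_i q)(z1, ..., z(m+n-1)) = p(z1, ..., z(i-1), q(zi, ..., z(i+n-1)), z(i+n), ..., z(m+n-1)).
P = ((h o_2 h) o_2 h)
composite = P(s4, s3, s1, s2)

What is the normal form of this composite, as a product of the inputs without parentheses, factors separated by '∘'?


All parenthesizations of h agree; list the s-inputs left to right.
(s3 ∘ s1) reduces to s3 ∘ s1
((s3 ∘ s1) ∘ s2) reduces to s3 ∘ s1 ∘ s2
(s4 ∘ ((s3 ∘ s1) ∘ s2)) reduces to s4 ∘ s3 ∘ s1 ∘ s2

s4 ∘ s3 ∘ s1 ∘ s2


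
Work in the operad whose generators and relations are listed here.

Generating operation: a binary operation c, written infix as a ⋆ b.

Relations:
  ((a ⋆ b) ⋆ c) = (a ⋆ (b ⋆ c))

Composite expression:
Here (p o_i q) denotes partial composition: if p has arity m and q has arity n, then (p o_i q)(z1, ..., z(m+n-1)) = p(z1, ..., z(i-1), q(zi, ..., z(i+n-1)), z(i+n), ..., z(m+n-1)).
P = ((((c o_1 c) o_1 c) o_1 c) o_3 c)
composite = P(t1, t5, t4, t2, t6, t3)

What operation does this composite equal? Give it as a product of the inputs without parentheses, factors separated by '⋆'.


t1 ⋆ t5 ⋆ t4 ⋆ t2 ⋆ t6 ⋆ t3

Every regrouping of c is equal, so read the t-inputs in written order.
(t1 ⋆ t5) linearizes to t1 ⋆ t5
(t4 ⋆ t2) linearizes to t4 ⋆ t2
((t1 ⋆ t5) ⋆ (t4 ⋆ t2)) linearizes to t1 ⋆ t5 ⋆ t4 ⋆ t2
(((t1 ⋆ t5) ⋆ (t4 ⋆ t2)) ⋆ t6) linearizes to t1 ⋆ t5 ⋆ t4 ⋆ t2 ⋆ t6
((((t1 ⋆ t5) ⋆ (t4 ⋆ t2)) ⋆ t6) ⋆ t3) linearizes to t1 ⋆ t5 ⋆ t4 ⋆ t2 ⋆ t6 ⋆ t3
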